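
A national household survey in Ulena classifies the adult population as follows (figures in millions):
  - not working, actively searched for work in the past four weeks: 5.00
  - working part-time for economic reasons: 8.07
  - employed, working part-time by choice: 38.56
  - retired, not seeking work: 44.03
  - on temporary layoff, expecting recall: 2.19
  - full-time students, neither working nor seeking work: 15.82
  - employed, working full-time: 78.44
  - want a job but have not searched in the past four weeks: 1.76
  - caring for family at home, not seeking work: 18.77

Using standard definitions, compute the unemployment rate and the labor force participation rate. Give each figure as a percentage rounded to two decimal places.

Employed = 8.07 + 38.56 + 78.44 = 125.07 million (anyone who worked, including part-time for economic reasons, counts as employed).
Unemployed = 5.00 + 2.19 = 7.19 million (jobless and actively searching, or on temporary layoff).
Labor force = 125.07 + 7.19 = 132.26 million.
Not in labor force = 44.03 + 15.82 + 1.76 + 18.77 = 80.38 million (those not working and not actively searching are outside the labor force — including those who want a job but have given up searching).
Civilian working-age population = 132.26 + 80.38 = 212.64 million.
Unemployment rate = 7.19 / 132.26 = 5.44%.
Labor force participation rate = 132.26 / 212.64 = 62.20%.

Unemployment rate ≈ 5.44%; labor force participation rate ≈ 62.20%.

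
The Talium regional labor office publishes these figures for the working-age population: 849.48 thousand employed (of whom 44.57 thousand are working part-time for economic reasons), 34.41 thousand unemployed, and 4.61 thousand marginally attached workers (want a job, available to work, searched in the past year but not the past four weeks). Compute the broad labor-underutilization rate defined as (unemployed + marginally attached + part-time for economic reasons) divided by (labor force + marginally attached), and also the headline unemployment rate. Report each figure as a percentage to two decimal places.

Broad underutilization rate ≈ 9.41%; headline unemployment rate ≈ 3.89%.

Labor force = 849.48 + 34.41 = 883.89 thousand.
Numerator = 34.41 + 4.61 + 44.57 = 83.59 thousand.
Denominator = 883.89 + 4.61 = 888.50 thousand.
Broad rate = 83.59 / 888.50 = 9.41%.
Headline unemployment rate = 34.41 / 883.89 = 3.89%.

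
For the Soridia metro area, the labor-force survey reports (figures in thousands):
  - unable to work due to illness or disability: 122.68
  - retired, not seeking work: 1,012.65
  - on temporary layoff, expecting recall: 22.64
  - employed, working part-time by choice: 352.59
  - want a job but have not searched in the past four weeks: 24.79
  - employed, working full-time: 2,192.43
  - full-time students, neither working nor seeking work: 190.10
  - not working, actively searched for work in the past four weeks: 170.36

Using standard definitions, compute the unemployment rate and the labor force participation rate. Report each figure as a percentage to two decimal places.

Unemployment rate ≈ 7.05%; labor force participation rate ≈ 66.97%.

Employed = 352.59 + 2,192.43 = 2,545.02 thousand.
Unemployed = 22.64 + 170.36 = 193.00 thousand (jobless and actively searching, or on temporary layoff).
Labor force = 2,545.02 + 193.00 = 2,738.02 thousand.
Not in labor force = 122.68 + 1,012.65 + 24.79 + 190.10 = 1,350.22 thousand (those not working and not actively searching are outside the labor force — including those who want a job but have given up searching).
Civilian working-age population = 2,738.02 + 1,350.22 = 4,088.24 thousand.
Unemployment rate = 193.00 / 2,738.02 = 7.05%.
Labor force participation rate = 2,738.02 / 4,088.24 = 66.97%.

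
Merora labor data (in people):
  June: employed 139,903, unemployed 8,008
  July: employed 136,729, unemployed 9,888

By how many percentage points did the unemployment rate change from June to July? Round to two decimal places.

The unemployment rate changed by +1.33 percentage points.

June: labor force = 139,903 + 8,008 = 147,911; u = 8,008/147,911 = 5.41%.
July: labor force = 136,729 + 9,888 = 146,617; u = 9,888/146,617 = 6.74%.
Change = 6.74% − 5.41% = +1.33 pp.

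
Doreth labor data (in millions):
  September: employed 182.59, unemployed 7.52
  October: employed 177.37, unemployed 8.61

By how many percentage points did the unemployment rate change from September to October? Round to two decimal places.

September: labor force = 182.59 + 7.52 = 190.11; u = 7.52/190.11 = 3.96%.
October: labor force = 177.37 + 8.61 = 185.98; u = 8.61/185.98 = 4.63%.
Change = 4.63% − 3.96% = +0.67 pp.

The unemployment rate changed by +0.67 percentage points.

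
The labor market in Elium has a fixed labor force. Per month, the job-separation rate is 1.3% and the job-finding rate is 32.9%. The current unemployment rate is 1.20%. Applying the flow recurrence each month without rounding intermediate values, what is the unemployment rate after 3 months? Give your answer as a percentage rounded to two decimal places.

With a fixed labor force, u_{t+1} = u_t + s·(1−u_t) − f·u_t = u_t·(1−s−f) + s.
Here 1−s−f = 0.658 and s = 0.013.
u_1 = 0.012000 × 0.658 + 0.013 = 0.020896.
u_2 = 0.020896 × 0.658 + 0.013 = 0.026750.
u_3 = 0.026750 × 0.658 + 0.013 = 0.030601.

Unemployment rate after three months ≈ 3.06%.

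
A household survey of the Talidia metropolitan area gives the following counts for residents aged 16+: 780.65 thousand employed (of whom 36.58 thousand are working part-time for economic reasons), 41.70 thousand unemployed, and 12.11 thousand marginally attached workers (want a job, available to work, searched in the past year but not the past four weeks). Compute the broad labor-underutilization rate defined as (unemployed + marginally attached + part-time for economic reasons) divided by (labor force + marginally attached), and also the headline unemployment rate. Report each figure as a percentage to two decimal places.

Broad underutilization rate ≈ 10.83%; headline unemployment rate ≈ 5.07%.

Labor force = 780.65 + 41.70 = 822.35 thousand.
Numerator = 41.70 + 12.11 + 36.58 = 90.39 thousand.
Denominator = 822.35 + 12.11 = 834.46 thousand.
Broad rate = 90.39 / 834.46 = 10.83%.
Headline unemployment rate = 41.70 / 822.35 = 5.07%.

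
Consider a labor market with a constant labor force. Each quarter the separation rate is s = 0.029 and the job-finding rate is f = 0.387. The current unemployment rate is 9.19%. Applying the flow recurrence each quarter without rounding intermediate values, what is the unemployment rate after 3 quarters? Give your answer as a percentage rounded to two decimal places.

Unemployment rate after three quarters ≈ 7.41%.

With a fixed labor force, u_{t+1} = u_t + s·(1−u_t) − f·u_t = u_t·(1−s−f) + s.
Here 1−s−f = 0.584 and s = 0.029.
u_1 = 0.091900 × 0.584 + 0.029 = 0.082670.
u_2 = 0.082670 × 0.584 + 0.029 = 0.077279.
u_3 = 0.077279 × 0.584 + 0.029 = 0.074131.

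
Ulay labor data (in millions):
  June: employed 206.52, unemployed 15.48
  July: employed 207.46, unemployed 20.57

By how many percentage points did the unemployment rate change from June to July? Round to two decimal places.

June: labor force = 206.52 + 15.48 = 222.00; u = 15.48/222.00 = 6.97%.
July: labor force = 207.46 + 20.57 = 228.03; u = 20.57/228.03 = 9.02%.
Change = 9.02% − 6.97% = +2.05 pp.

The unemployment rate changed by +2.05 percentage points.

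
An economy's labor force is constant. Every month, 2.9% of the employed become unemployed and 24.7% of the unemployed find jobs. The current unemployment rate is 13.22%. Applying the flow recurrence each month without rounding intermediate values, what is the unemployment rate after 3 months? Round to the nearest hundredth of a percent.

Unemployment rate after three months ≈ 11.54%.

With a fixed labor force, u_{t+1} = u_t + s·(1−u_t) − f·u_t = u_t·(1−s−f) + s.
Here 1−s−f = 0.724 and s = 0.029.
u_1 = 0.132200 × 0.724 + 0.029 = 0.124713.
u_2 = 0.124713 × 0.724 + 0.029 = 0.119292.
u_3 = 0.119292 × 0.724 + 0.029 = 0.115367.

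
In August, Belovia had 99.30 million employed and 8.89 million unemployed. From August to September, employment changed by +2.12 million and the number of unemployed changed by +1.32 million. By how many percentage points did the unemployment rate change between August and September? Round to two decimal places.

August: labor force = 99.30 + 8.89 = 108.19; u = 8.89/108.19 = 8.22%.
September: labor force = 101.42 + 10.21 = 111.63; u = 10.21/111.63 = 9.15%.
Change = 9.15% − 8.22% = +0.93 pp.

The unemployment rate changed by +0.93 percentage points.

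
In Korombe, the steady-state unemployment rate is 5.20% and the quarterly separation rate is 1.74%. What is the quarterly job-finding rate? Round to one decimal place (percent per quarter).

From u* = s/(s+f): f = s·(1−u)/u.
f = 1.74 × (1 − 0.0520) / 0.0520 = 1.6495 / 0.0520 ≈ 31.7% per quarter.

Job-finding rate ≈ 31.7% per quarter.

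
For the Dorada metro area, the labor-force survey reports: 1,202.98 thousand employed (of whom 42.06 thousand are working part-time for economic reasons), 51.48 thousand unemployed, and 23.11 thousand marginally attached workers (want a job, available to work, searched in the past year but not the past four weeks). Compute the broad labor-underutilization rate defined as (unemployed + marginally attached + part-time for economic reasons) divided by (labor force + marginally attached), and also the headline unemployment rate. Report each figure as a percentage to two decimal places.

Labor force = 1,202.98 + 51.48 = 1,254.46 thousand.
Numerator = 51.48 + 23.11 + 42.06 = 116.65 thousand.
Denominator = 1,254.46 + 23.11 = 1,277.57 thousand.
Broad rate = 116.65 / 1,277.57 = 9.13%.
Headline unemployment rate = 51.48 / 1,254.46 = 4.10%.

Broad underutilization rate ≈ 9.13%; headline unemployment rate ≈ 4.10%.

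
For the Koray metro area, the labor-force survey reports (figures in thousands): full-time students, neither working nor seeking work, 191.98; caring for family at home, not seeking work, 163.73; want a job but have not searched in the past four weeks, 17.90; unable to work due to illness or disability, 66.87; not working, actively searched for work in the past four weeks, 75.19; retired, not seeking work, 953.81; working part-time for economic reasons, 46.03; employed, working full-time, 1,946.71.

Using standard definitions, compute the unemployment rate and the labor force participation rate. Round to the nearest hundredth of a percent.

Employed = 46.03 + 1,946.71 = 1,992.74 thousand (anyone who worked, including part-time for economic reasons, counts as employed).
Unemployed = 75.19 thousand.
Labor force = 1,992.74 + 75.19 = 2,067.93 thousand.
Not in labor force = 191.98 + 163.73 + 17.90 + 66.87 + 953.81 = 1,394.29 thousand (those not working and not actively searching are outside the labor force — including those who want a job but have given up searching).
Civilian working-age population = 2,067.93 + 1,394.29 = 3,462.22 thousand.
Unemployment rate = 75.19 / 2,067.93 = 3.64%.
Labor force participation rate = 2,067.93 / 3,462.22 = 59.73%.

Unemployment rate ≈ 3.64%; labor force participation rate ≈ 59.73%.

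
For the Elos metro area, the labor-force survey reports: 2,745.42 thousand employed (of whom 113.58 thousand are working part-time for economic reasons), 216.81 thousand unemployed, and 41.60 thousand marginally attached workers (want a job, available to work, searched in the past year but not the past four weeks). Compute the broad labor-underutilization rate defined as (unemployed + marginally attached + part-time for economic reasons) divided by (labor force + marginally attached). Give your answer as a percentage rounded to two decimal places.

Labor force = 2,745.42 + 216.81 = 2,962.23 thousand.
Numerator = 216.81 + 41.60 + 113.58 = 371.99 thousand.
Denominator = 2,962.23 + 41.60 = 3,003.83 thousand.
Broad rate = 371.99 / 3,003.83 = 12.38%.

Broad underutilization rate ≈ 12.38%.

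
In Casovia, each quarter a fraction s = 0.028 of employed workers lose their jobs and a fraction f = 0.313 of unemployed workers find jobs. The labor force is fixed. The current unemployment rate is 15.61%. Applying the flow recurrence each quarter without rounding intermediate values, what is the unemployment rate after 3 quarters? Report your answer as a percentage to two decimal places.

With a fixed labor force, u_{t+1} = u_t + s·(1−u_t) − f·u_t = u_t·(1−s−f) + s.
Here 1−s−f = 0.659 and s = 0.028.
u_1 = 0.156100 × 0.659 + 0.028 = 0.130870.
u_2 = 0.130870 × 0.659 + 0.028 = 0.114243.
u_3 = 0.114243 × 0.659 + 0.028 = 0.103286.

Unemployment rate after three quarters ≈ 10.33%.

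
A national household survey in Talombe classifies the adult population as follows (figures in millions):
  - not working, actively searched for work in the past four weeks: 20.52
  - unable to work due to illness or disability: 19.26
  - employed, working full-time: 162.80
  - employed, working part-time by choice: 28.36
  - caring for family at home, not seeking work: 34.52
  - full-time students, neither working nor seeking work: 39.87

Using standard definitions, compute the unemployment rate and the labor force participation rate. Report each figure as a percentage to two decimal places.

Employed = 162.80 + 28.36 = 191.16 million.
Unemployed = 20.52 million.
Labor force = 191.16 + 20.52 = 211.68 million.
Not in labor force = 19.26 + 34.52 + 39.87 = 93.65 million (those not working and not actively searching are outside the labor force).
Civilian working-age population = 211.68 + 93.65 = 305.33 million.
Unemployment rate = 20.52 / 211.68 = 9.69%.
Labor force participation rate = 211.68 / 305.33 = 69.33%.

Unemployment rate ≈ 9.69%; labor force participation rate ≈ 69.33%.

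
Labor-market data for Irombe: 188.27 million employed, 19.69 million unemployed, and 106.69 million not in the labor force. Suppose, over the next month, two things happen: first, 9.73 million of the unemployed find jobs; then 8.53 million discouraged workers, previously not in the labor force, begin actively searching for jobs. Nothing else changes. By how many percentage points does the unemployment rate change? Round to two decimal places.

Initially, labor force = 188.27 + 19.69 = 207.96 million, so u = 19.69/207.96 = 9.47%.
After the first change, unemployed falls and employed rises by 9.73; labor force unchanged → E = 198.00, U = 9.96, labor force = 207.96 million.
After the second change, unemployed and labor force both rise by 8.53 → E = 198.00, U = 18.49, labor force = 216.49 million.
New unemployment rate = 18.49 / 216.49 = 8.54%.
Change = 8.54% − 9.47% = −0.93 percentage points.

The unemployment rate changes by −0.93 percentage points.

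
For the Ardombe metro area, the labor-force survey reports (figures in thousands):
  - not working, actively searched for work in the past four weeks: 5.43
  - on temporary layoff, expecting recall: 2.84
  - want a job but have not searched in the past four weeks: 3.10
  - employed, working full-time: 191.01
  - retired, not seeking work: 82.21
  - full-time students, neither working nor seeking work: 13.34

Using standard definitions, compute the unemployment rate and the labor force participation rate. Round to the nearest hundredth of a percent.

Employed = 191.01 thousand.
Unemployed = 5.43 + 2.84 = 8.27 thousand (jobless and actively searching, or on temporary layoff).
Labor force = 191.01 + 8.27 = 199.28 thousand.
Not in labor force = 3.10 + 82.21 + 13.34 = 98.65 thousand (those not working and not actively searching are outside the labor force — including those who want a job but have given up searching).
Civilian working-age population = 199.28 + 98.65 = 297.93 thousand.
Unemployment rate = 8.27 / 199.28 = 4.15%.
Labor force participation rate = 199.28 / 297.93 = 66.89%.

Unemployment rate ≈ 4.15%; labor force participation rate ≈ 66.89%.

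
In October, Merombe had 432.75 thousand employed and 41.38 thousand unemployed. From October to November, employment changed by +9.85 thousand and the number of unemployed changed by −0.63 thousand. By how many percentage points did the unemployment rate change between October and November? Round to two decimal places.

October: labor force = 432.75 + 41.38 = 474.13; u = 41.38/474.13 = 8.73%.
November: labor force = 442.60 + 40.75 = 483.35; u = 40.75/483.35 = 8.43%.
Change = 8.43% − 8.73% = −0.30 pp.

The unemployment rate changed by −0.30 percentage points.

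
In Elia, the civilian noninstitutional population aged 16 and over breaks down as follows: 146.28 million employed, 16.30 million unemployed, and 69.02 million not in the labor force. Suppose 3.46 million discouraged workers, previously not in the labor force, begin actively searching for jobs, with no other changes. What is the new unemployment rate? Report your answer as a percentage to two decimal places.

New unemployment rate ≈ 11.90%.

Initially, labor force = 146.28 + 16.30 = 162.58 million, so u = 16.30/162.58 = 10.03%.
After the change, unemployed and labor force both rise by 3.46 → E = 146.28, U = 19.76, labor force = 166.04 million.
New unemployment rate = 19.76 / 166.04 = 11.90%.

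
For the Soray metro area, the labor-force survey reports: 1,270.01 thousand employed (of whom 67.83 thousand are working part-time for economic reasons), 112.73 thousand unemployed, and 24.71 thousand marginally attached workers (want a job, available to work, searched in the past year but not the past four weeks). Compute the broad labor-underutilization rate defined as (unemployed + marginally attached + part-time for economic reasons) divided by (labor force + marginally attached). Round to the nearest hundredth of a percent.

Broad underutilization rate ≈ 14.58%.

Labor force = 1,270.01 + 112.73 = 1,382.74 thousand.
Numerator = 112.73 + 24.71 + 67.83 = 205.27 thousand.
Denominator = 1,382.74 + 24.71 = 1,407.45 thousand.
Broad rate = 205.27 / 1,407.45 = 14.58%.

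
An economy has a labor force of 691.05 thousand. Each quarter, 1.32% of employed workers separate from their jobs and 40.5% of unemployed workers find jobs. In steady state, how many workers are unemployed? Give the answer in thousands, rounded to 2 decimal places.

About 21.81 thousand are unemployed in steady state.

Steady-state unemployment rate u* = s/(s+f) = 1.32/(1.32+40.5) = 0.031564.
Unemployed = u* × labor force = 0.031564 × 691.05 ≈ 21.81 thousand.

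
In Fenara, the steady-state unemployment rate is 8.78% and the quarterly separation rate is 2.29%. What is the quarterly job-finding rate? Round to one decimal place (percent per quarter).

Job-finding rate ≈ 23.8% per quarter.

From u* = s/(s+f): f = s·(1−u)/u.
f = 2.29 × (1 − 0.0878) / 0.0878 = 2.0889 / 0.0878 ≈ 23.8% per quarter.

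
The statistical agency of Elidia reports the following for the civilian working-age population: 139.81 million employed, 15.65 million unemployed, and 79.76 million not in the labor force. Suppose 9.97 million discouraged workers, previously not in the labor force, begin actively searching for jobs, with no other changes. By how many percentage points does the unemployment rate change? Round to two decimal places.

Initially, labor force = 139.81 + 15.65 = 155.46 million, so u = 15.65/155.46 = 10.07%.
After the change, unemployed and labor force both rise by 9.97 → E = 139.81, U = 25.62, labor force = 165.43 million.
New unemployment rate = 25.62 / 165.43 = 15.49%.
Change = 15.49% − 10.07% = +5.42 percentage points.

The unemployment rate changes by +5.42 percentage points.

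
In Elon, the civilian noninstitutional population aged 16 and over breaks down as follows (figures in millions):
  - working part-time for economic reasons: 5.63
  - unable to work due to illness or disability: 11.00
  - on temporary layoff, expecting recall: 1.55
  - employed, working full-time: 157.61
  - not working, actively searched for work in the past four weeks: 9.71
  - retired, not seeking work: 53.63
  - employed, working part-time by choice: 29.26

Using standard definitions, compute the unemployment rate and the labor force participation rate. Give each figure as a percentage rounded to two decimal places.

Unemployment rate ≈ 5.53%; labor force participation rate ≈ 75.92%.

Employed = 5.63 + 157.61 + 29.26 = 192.50 million (anyone who worked, including part-time for economic reasons, counts as employed).
Unemployed = 1.55 + 9.71 = 11.26 million (jobless and actively searching, or on temporary layoff).
Labor force = 192.50 + 11.26 = 203.76 million.
Not in labor force = 11.00 + 53.63 = 64.63 million (those not working and not actively searching are outside the labor force).
Civilian working-age population = 203.76 + 64.63 = 268.39 million.
Unemployment rate = 11.26 / 203.76 = 5.53%.
Labor force participation rate = 203.76 / 268.39 = 75.92%.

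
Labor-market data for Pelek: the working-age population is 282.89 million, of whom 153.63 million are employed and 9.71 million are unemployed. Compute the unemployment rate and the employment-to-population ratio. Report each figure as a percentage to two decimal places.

Unemployment rate ≈ 5.94%; employment-population ratio ≈ 54.31%.

Labor force = employed + unemployed = 153.63 + 9.71 = 163.34 million.
Unemployment rate = 9.71 / 163.34 = 5.94%.
Employment-population ratio = 153.63 / 282.89 = 54.31%.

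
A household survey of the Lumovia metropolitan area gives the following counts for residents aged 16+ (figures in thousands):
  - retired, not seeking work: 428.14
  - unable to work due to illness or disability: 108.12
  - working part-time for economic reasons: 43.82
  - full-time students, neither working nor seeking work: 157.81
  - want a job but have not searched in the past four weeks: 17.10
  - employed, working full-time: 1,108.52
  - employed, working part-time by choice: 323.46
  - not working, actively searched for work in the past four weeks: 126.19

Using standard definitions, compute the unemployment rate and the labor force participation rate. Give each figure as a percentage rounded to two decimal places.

Employed = 43.82 + 1,108.52 + 323.46 = 1,475.80 thousand (anyone who worked, including part-time for economic reasons, counts as employed).
Unemployed = 126.19 thousand.
Labor force = 1,475.80 + 126.19 = 1,601.99 thousand.
Not in labor force = 428.14 + 108.12 + 157.81 + 17.10 = 711.17 thousand (those not working and not actively searching are outside the labor force — including those who want a job but have given up searching).
Civilian working-age population = 1,601.99 + 711.17 = 2,313.16 thousand.
Unemployment rate = 126.19 / 1,601.99 = 7.88%.
Labor force participation rate = 1,601.99 / 2,313.16 = 69.26%.

Unemployment rate ≈ 7.88%; labor force participation rate ≈ 69.26%.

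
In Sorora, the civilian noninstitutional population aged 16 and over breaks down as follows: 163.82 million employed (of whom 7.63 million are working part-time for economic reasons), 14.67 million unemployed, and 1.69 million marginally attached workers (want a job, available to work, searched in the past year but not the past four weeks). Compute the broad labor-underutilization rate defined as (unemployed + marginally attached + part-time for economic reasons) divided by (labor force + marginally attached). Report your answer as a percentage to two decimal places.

Broad underutilization rate ≈ 13.31%.

Labor force = 163.82 + 14.67 = 178.49 million.
Numerator = 14.67 + 1.69 + 7.63 = 23.99 million.
Denominator = 178.49 + 1.69 = 180.18 million.
Broad rate = 23.99 / 180.18 = 13.31%.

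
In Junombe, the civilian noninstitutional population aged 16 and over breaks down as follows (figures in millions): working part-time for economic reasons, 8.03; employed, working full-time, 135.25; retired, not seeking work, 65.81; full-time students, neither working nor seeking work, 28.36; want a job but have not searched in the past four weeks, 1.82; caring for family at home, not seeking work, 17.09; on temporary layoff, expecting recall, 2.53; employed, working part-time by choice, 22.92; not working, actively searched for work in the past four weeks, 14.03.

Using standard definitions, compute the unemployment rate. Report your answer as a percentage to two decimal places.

Employed = 8.03 + 135.25 + 22.92 = 166.20 million (anyone who worked, including part-time for economic reasons, counts as employed).
Unemployed = 2.53 + 14.03 = 16.56 million (jobless and actively searching, or on temporary layoff).
Labor force = 166.20 + 16.56 = 182.76 million.
Unemployment rate = 16.56 / 182.76 = 9.06%.

Unemployment rate ≈ 9.06%.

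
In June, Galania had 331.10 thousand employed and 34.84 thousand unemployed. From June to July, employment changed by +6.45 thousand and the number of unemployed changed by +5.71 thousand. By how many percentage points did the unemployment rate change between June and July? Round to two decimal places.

June: labor force = 331.10 + 34.84 = 365.94; u = 34.84/365.94 = 9.52%.
July: labor force = 337.55 + 40.55 = 378.10; u = 40.55/378.10 = 10.72%.
Change = 10.72% − 9.52% = +1.20 pp.

The unemployment rate changed by +1.20 percentage points.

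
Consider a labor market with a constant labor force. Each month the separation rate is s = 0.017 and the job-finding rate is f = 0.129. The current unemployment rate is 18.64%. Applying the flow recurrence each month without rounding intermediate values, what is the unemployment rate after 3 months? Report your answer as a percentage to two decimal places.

Unemployment rate after three months ≈ 16.00%.

With a fixed labor force, u_{t+1} = u_t + s·(1−u_t) − f·u_t = u_t·(1−s−f) + s.
Here 1−s−f = 0.854 and s = 0.017.
u_1 = 0.186400 × 0.854 + 0.017 = 0.176186.
u_2 = 0.176186 × 0.854 + 0.017 = 0.167463.
u_3 = 0.167463 × 0.854 + 0.017 = 0.160013.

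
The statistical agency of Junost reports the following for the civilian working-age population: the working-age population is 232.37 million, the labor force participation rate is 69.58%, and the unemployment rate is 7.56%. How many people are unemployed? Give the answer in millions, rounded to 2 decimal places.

About 12.22 million are unemployed.

Labor force = 0.6958 × 232.37 = 161.68 million.
Unemployed = 0.0756 × 161.68 ≈ 12.22 million.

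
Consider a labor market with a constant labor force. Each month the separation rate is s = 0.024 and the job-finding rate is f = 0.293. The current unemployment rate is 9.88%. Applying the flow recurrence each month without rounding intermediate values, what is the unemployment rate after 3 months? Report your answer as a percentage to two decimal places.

With a fixed labor force, u_{t+1} = u_t + s·(1−u_t) − f·u_t = u_t·(1−s−f) + s.
Here 1−s−f = 0.683 and s = 0.024.
u_1 = 0.098800 × 0.683 + 0.024 = 0.091480.
u_2 = 0.091480 × 0.683 + 0.024 = 0.086481.
u_3 = 0.086481 × 0.683 + 0.024 = 0.083067.

Unemployment rate after three months ≈ 8.31%.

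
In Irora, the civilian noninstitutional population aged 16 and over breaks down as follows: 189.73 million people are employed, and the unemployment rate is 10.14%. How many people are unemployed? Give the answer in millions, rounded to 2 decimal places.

About 21.41 million are unemployed.

Let U be the number unemployed. The labor force is E + U, and U/(E+U) = 0.1014.
So U = 0.1014 × 189.73 / (1 − 0.1014) = 19.2386 / 0.8986 ≈ 21.41 million.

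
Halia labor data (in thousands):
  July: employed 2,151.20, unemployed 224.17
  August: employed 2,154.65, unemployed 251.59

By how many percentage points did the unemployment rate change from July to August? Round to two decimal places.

The unemployment rate changed by +1.02 percentage points.

July: labor force = 2,151.20 + 224.17 = 2,375.37; u = 224.17/2,375.37 = 9.44%.
August: labor force = 2,154.65 + 251.59 = 2,406.24; u = 251.59/2,406.24 = 10.46%.
Change = 10.46% − 9.44% = +1.02 pp.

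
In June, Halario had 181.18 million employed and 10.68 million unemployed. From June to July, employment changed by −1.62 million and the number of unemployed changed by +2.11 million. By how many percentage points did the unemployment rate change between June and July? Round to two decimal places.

The unemployment rate changed by +1.08 percentage points.

June: labor force = 181.18 + 10.68 = 191.86; u = 10.68/191.86 = 5.57%.
July: labor force = 179.56 + 12.79 = 192.35; u = 12.79/192.35 = 6.65%.
Change = 6.65% − 5.57% = +1.08 pp.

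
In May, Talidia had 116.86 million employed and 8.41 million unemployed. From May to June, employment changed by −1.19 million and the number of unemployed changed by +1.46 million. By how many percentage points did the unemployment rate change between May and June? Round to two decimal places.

The unemployment rate changed by +1.15 percentage points.

May: labor force = 116.86 + 8.41 = 125.27; u = 8.41/125.27 = 6.71%.
June: labor force = 115.67 + 9.87 = 125.54; u = 9.87/125.54 = 7.86%.
Change = 7.86% − 6.71% = +1.15 pp.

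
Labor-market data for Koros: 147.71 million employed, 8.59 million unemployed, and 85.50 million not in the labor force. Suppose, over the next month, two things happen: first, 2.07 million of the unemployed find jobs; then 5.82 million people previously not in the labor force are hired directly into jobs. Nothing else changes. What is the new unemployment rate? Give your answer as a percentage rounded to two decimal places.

New unemployment rate ≈ 4.02%.

Initially, labor force = 147.71 + 8.59 = 156.30 million, so u = 8.59/156.30 = 5.50%.
After the first change, unemployed falls and employed rises by 2.07; labor force unchanged → E = 149.78, U = 6.52, labor force = 156.30 million.
After the second change, employed and labor force both rise by 5.82; unemployed unchanged → E = 155.60, U = 6.52, labor force = 162.12 million.
New unemployment rate = 6.52 / 162.12 = 4.02%.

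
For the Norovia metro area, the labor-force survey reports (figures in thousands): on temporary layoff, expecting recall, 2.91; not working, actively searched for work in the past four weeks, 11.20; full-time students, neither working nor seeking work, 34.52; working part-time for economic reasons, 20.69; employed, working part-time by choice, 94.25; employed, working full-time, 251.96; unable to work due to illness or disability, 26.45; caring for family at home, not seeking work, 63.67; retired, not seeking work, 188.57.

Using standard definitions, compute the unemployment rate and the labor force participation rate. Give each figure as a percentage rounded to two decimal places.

Employed = 20.69 + 94.25 + 251.96 = 366.90 thousand (anyone who worked, including part-time for economic reasons, counts as employed).
Unemployed = 2.91 + 11.20 = 14.11 thousand (jobless and actively searching, or on temporary layoff).
Labor force = 366.90 + 14.11 = 381.01 thousand.
Not in labor force = 34.52 + 26.45 + 63.67 + 188.57 = 313.21 thousand (those not working and not actively searching are outside the labor force).
Civilian working-age population = 381.01 + 313.21 = 694.22 thousand.
Unemployment rate = 14.11 / 381.01 = 3.70%.
Labor force participation rate = 381.01 / 694.22 = 54.88%.

Unemployment rate ≈ 3.70%; labor force participation rate ≈ 54.88%.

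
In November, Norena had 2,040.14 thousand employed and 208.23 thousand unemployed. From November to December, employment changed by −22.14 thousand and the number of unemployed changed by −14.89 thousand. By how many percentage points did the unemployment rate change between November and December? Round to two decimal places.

The unemployment rate changed by −0.52 percentage points.

November: labor force = 2,040.14 + 208.23 = 2,248.37; u = 208.23/2,248.37 = 9.26%.
December: labor force = 2,018.00 + 193.34 = 2,211.34; u = 193.34/2,211.34 = 8.74%.
Change = 8.74% − 9.26% = −0.52 pp.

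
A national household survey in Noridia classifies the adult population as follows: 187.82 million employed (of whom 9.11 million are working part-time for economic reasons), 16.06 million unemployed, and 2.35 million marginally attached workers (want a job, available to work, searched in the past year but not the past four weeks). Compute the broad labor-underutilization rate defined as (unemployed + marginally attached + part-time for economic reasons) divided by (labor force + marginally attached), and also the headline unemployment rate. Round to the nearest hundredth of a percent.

Labor force = 187.82 + 16.06 = 203.88 million.
Numerator = 16.06 + 2.35 + 9.11 = 27.52 million.
Denominator = 203.88 + 2.35 = 206.23 million.
Broad rate = 27.52 / 206.23 = 13.34%.
Headline unemployment rate = 16.06 / 203.88 = 7.88%.

Broad underutilization rate ≈ 13.34%; headline unemployment rate ≈ 7.88%.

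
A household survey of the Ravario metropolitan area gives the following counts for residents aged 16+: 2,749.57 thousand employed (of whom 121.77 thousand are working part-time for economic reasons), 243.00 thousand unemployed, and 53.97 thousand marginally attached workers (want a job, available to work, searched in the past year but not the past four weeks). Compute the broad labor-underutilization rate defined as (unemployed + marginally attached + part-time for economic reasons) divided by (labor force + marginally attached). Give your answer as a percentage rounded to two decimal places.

Labor force = 2,749.57 + 243.00 = 2,992.57 thousand.
Numerator = 243.00 + 53.97 + 121.77 = 418.74 thousand.
Denominator = 2,992.57 + 53.97 = 3,046.54 thousand.
Broad rate = 418.74 / 3,046.54 = 13.74%.

Broad underutilization rate ≈ 13.74%.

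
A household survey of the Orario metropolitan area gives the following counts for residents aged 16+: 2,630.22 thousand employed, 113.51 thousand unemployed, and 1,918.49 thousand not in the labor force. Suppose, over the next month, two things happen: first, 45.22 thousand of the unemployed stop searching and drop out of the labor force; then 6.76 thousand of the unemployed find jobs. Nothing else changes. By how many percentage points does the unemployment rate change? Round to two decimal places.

Initially, labor force = 2,630.22 + 113.51 = 2,743.73 thousand, so u = 113.51/2,743.73 = 4.14%.
After the first change, unemployed and labor force both fall by 45.22 → E = 2,630.22, U = 68.29, labor force = 2,698.51 thousand.
After the second change, unemployed falls and employed rises by 6.76; labor force unchanged → E = 2,636.98, U = 61.53, labor force = 2,698.51 thousand.
New unemployment rate = 61.53 / 2,698.51 = 2.28%.
Change = 2.28% − 4.14% = −1.86 percentage points.

The unemployment rate changes by −1.86 percentage points.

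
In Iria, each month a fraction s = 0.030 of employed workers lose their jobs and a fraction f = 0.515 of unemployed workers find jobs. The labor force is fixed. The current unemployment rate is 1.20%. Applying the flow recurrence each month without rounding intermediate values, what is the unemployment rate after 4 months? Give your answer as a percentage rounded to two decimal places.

Unemployment rate after four months ≈ 5.32%.

With a fixed labor force, u_{t+1} = u_t + s·(1−u_t) − f·u_t = u_t·(1−s−f) + s.
Here 1−s−f = 0.455 and s = 0.030.
u_1 = 0.012000 × 0.455 + 0.030 = 0.035460.
u_2 = 0.035460 × 0.455 + 0.030 = 0.046134.
u_3 = 0.046134 × 0.455 + 0.030 = 0.050991.
u_4 = 0.050991 × 0.455 + 0.030 = 0.053201.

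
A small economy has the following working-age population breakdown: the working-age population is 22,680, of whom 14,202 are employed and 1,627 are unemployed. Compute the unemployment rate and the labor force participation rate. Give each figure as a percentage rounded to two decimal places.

Unemployment rate ≈ 10.28%; labor force participation rate ≈ 69.79%.

Labor force = employed + unemployed = 14,202 + 1,627 = 15,829.
Unemployment rate = 1,627 / 15,829 = 10.28%.
Labor force participation rate = 15,829 / 22,680 = 69.79%.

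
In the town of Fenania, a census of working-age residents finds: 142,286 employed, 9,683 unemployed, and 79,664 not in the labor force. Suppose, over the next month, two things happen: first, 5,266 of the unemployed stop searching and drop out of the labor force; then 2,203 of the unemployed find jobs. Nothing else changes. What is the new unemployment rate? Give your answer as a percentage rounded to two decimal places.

Initially, labor force = 142,286 + 9,683 = 151,969, so u = 9,683/151,969 = 6.37%.
After the first change, unemployed and labor force both fall by 5,266 → E = 142,286, U = 4,417, labor force = 146,703.
After the second change, unemployed falls and employed rises by 2,203; labor force unchanged → E = 144,489, U = 2,214, labor force = 146,703.
New unemployment rate = 2,214 / 146,703 = 1.51%.

New unemployment rate ≈ 1.51%.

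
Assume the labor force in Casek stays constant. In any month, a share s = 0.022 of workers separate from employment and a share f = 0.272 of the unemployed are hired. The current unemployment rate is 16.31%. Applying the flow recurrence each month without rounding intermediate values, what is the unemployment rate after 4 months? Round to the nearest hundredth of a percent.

Unemployment rate after four months ≈ 9.68%.

With a fixed labor force, u_{t+1} = u_t + s·(1−u_t) − f·u_t = u_t·(1−s−f) + s.
Here 1−s−f = 0.706 and s = 0.022.
u_1 = 0.163100 × 0.706 + 0.022 = 0.137149.
u_2 = 0.137149 × 0.706 + 0.022 = 0.118827.
u_3 = 0.118827 × 0.706 + 0.022 = 0.105892.
u_4 = 0.105892 × 0.706 + 0.022 = 0.096760.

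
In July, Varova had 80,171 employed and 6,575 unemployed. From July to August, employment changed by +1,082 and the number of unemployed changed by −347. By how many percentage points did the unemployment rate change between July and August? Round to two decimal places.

The unemployment rate changed by −0.46 percentage points.

July: labor force = 80,171 + 6,575 = 86,746; u = 6,575/86,746 = 7.58%.
August: labor force = 81,253 + 6,228 = 87,481; u = 6,228/87,481 = 7.12%.
Change = 7.12% − 7.58% = −0.46 pp.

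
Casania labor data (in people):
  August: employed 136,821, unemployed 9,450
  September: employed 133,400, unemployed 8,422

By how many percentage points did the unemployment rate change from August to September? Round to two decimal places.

The unemployment rate changed by −0.52 percentage points.

August: labor force = 136,821 + 9,450 = 146,271; u = 9,450/146,271 = 6.46%.
September: labor force = 133,400 + 8,422 = 141,822; u = 8,422/141,822 = 5.94%.
Change = 5.94% − 6.46% = −0.52 pp.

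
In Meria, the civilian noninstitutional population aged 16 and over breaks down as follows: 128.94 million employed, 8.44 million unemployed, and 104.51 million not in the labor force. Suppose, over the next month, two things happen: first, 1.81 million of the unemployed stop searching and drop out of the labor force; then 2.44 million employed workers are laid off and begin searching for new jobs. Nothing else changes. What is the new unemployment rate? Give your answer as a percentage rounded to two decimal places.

Initially, labor force = 128.94 + 8.44 = 137.38 million, so u = 8.44/137.38 = 6.14%.
After the first change, unemployed and labor force both fall by 1.81 → E = 128.94, U = 6.63, labor force = 135.57 million.
After the second change, employed falls and unemployed rises by 2.44; labor force unchanged → E = 126.50, U = 9.07, labor force = 135.57 million.
New unemployment rate = 9.07 / 135.57 = 6.69%.

New unemployment rate ≈ 6.69%.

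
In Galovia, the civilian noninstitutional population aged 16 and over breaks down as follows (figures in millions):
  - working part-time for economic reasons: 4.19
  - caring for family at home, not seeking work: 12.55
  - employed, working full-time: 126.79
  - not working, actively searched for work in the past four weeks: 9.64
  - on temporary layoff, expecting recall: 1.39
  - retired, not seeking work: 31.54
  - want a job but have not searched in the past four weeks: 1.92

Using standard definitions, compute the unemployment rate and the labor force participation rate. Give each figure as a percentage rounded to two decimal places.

Employed = 4.19 + 126.79 = 130.98 million (anyone who worked, including part-time for economic reasons, counts as employed).
Unemployed = 9.64 + 1.39 = 11.03 million (jobless and actively searching, or on temporary layoff).
Labor force = 130.98 + 11.03 = 142.01 million.
Not in labor force = 12.55 + 31.54 + 1.92 = 46.01 million (those not working and not actively searching are outside the labor force — including those who want a job but have given up searching).
Civilian working-age population = 142.01 + 46.01 = 188.02 million.
Unemployment rate = 11.03 / 142.01 = 7.77%.
Labor force participation rate = 142.01 / 188.02 = 75.53%.

Unemployment rate ≈ 7.77%; labor force participation rate ≈ 75.53%.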